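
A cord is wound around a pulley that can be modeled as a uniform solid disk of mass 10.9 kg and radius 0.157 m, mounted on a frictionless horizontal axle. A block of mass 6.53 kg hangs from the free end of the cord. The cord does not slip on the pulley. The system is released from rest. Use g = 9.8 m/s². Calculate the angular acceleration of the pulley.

α ≈ 34.0 rad/s²

I = ½MR² = (1/2)(10.9)(0.157)² = 0.1343 kg·m².
Block: mg − T = ma. Pulley: TR = Iα. No-slip: a = αR, so T = (I/R²)a = 5.450·a.
Then mg = (m + 5.450)a, so a = (6.53)(9.8)/(6.53 + 5.450) = 5.342 m/s².
α = a/R = 5.342/0.157 = 34.02 rad/s².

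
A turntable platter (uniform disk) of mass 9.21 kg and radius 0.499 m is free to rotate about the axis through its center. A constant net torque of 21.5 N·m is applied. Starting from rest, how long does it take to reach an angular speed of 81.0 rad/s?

t ≈ 4.32 s

I = ½MR² = (1/2)(9.21)(0.499)² = 1.147 kg·m².
α = τ/I = 21.5/1.147 = 18.75 rad/s².
ω = αt ⇒ t = ω/α = 81.0/18.75 = 4.320 s.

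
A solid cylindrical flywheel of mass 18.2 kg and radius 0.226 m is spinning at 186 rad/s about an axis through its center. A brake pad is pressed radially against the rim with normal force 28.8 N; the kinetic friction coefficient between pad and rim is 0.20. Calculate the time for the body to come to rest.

I = ½MR² = (1/2)(18.2)(0.226)² = 0.4648 kg·m².
Friction force f = μN = (0.20)(28.8) = 5.760 N at the rim; torque magnitude τ = fR = 1.302 N·m, opposing ω.
|α| = τ/I = 1.302/0.4648 = 2.801 rad/s² (deceleration).
0 = ω₀ − |α|t ⇒ t = ω₀/|α| = 186/2.801 = 66.41 s.

t ≈ 66.4 s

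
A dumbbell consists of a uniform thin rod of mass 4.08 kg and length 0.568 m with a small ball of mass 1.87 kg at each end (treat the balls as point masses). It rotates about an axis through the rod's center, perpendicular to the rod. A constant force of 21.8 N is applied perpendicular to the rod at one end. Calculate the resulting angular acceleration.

I_rod = (1/12)ML² = (1/12)(4.08)(0.568)² = 0.1097 kg·m².
I_balls = 2·m·(L/2)² = 2(1.87)(0.2840)² = 0.3017 kg·m².
Total I = 0.4113 kg·m².
τ = F·(L/2) = (21.8)(0.284) = 6.191 N·m.
α = τ/I = 6.191/0.4113 = 15.05 rad/s².

α ≈ 15.1 rad/s²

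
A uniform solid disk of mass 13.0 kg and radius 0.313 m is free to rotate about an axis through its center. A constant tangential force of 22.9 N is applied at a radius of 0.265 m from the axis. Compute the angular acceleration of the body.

I = ½MR² = (1/2)(13.0)(0.313)² = 0.6368 kg·m².
τ = F·r = (22.9)(0.265) = 6.069 N·m.
Newton's second law for rotation, τ = Iα, gives α = τ/I = 6.069/0.6368 = 9.530 rad/s².

α ≈ 9.53 rad/s²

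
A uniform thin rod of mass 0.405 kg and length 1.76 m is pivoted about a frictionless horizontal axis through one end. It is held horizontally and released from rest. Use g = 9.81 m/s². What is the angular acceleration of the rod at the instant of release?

About the pivot, I = (1/3)ML² = (1/3)(0.405)(1.76)² = 0.4182 kg·m².
The weight acts at the center, a distance L/2 = 0.8800 m from the pivot; τ = Mg(L/2) = 3.496 N·m.
α = τ/I = 3.496/0.4182 = 8.361 rad/s².
(Equivalently α = (3g/(2L)) = 8.361 rad/s².)

α ≈ 8.36 rad/s²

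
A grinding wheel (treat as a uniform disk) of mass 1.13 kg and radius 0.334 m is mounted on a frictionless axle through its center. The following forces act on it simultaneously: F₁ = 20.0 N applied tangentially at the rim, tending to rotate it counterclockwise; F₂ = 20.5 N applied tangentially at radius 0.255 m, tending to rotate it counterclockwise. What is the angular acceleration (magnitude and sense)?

α ≈ 189 rad/s², counterclockwise

I = ½MR² = (1/2)(1.13)(0.334)² = 0.06303 kg·m².
Taking counterclockwise as positive: τ₁ = +(20.0)(0.334) = +6.680 N·m; τ₂ = +(20.5)(0.255) = +5.228 N·m.
Net torque τ = 11.91 N·m.
α = τ/I = 11.91/0.06303 = 188.9 rad/s².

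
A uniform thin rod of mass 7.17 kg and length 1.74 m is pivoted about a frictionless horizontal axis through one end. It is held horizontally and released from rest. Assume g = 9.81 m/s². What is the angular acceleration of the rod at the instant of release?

α ≈ 8.46 rad/s²

About the pivot, I = (1/3)ML² = (1/3)(7.17)(1.74)² = 7.236 kg·m².
The weight acts at the center, a distance L/2 = 0.8700 m from the pivot; τ = Mg(L/2) = 61.19 N·m.
α = τ/I = 61.19/7.236 = 8.457 rad/s².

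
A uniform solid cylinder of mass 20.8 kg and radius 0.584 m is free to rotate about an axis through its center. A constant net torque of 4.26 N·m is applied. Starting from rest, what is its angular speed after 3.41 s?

ω ≈ 4.10 rad/s

I = ½MR² = (1/2)(20.8)(0.584)² = 3.547 kg·m².
α = τ/I = 4.26/3.547 = 1.201 rad/s².
ω = ω₀ + αt = 0 + (1.201)(3.41) = 4.095 rad/s.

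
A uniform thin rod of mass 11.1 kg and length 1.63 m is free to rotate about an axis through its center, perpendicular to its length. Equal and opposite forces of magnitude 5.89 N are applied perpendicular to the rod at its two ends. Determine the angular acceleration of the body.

α ≈ 3.91 rad/s²

I = (1/12)ML² = (1/12)(11.1)(1.63)² = 2.458 kg·m².
The couple gives τ = F·(L/2) + F·(L/2) = F L = (5.89)(1.63) = 9.601 N·m.
From τ = Iα: α = 9.601/2.458 = 3.906 rad/s².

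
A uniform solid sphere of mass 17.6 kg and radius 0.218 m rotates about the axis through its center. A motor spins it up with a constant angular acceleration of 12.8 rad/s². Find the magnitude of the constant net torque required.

I = (2/5)MR² = (2/5)(17.6)(0.218)² = 0.3346 kg·m².
τ = Iα = (0.3346)(12.80) = 4.282 N·m.

τ ≈ 4.28 N·m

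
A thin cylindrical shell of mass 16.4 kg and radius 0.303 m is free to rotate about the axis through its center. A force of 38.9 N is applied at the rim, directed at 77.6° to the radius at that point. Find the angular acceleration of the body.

I = MR² = (16.4)(0.303)² = 1.506 kg·m².
Only the tangential component produces torque: τ = F R sinθ = (38.9)(0.303) sin 77.6° = 11.51 N·m.
Newton's second law for rotation, τ = Iα, gives α = τ/I = 11.51/1.506 = 7.646 rad/s².

α ≈ 7.65 rad/s²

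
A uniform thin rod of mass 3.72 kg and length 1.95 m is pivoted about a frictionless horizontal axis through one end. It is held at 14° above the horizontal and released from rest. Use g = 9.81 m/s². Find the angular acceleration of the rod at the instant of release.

α ≈ 7.32 rad/s²

About the pivot, I = (1/3)ML² = (1/3)(3.72)(1.95)² = 4.715 kg·m².
The weight acts at the center, a distance L/2 = 0.9750 m from the pivot; τ = Mg(L/2) cos 14° = 34.52 N·m.
α = τ/I = 34.52/4.715 = 7.322 rad/s².
(Equivalently α = (3g/(2L)) cos 14° = 7.322 rad/s².)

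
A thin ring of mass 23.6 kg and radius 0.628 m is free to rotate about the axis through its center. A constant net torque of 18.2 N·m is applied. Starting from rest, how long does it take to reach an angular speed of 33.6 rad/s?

I = MR² = (23.6)(0.628)² = 9.307 kg·m².
α = τ/I = 18.2/9.307 = 1.955 rad/s².
ω = αt ⇒ t = ω/α = 33.6/1.955 = 17.18 s.

t ≈ 17.2 s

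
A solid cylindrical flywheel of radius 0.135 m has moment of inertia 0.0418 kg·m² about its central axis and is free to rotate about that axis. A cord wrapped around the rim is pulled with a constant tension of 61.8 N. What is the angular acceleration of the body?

τ = F R = (61.8)(0.135) = 8.343 N·m.
Newton's second law for rotation, τ = Iα, gives α = τ/I = 8.343/0.04180 = 199.6 rad/s².

α ≈ 200 rad/s²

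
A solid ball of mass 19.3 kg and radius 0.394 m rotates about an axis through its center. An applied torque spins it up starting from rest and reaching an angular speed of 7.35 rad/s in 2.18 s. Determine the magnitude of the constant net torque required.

τ ≈ 4.04 N·m

I = (2/5)MR² = (2/5)(19.3)(0.394)² = 1.198 kg·m².
α = Δω/Δt = (7.35 − 0)/2.18 = 3.372 rad/s².
τ = Iα = (1.198)(3.372) = 4.041 N·m.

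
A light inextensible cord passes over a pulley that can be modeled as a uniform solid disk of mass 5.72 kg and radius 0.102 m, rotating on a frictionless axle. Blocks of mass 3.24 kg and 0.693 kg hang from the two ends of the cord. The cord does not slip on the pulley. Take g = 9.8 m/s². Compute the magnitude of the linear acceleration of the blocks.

a ≈ 3.67 m/s²

I = ½MR² = (1/2)(5.72)(0.102)² = 0.02976 kg·m².
Heavier block: m₁g − T₁ = m₁a. Lighter block: T₂ − m₂g = m₂a.
Pulley: (T₁ − T₂)R = Iα = I(a/R), so T₁ − T₂ = (I/R²)a = (1/2)M_p a = 2.860·a.
Adding the three: (m₁ − m₂)g = (m₁ + m₂ + 2.860)a, so a = (3.24 − 0.693)(9.8)/(3.24 + 0.693 + 2.860) = 3.674 m/s².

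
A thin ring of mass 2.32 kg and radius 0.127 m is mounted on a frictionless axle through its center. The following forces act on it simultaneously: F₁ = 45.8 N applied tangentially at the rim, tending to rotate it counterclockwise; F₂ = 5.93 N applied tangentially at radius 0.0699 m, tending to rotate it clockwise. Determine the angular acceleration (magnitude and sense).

α ≈ 144 rad/s², counterclockwise

I = MR² = (2.32)(0.127)² = 0.03742 kg·m².
Taking counterclockwise as positive: τ₁ = +(45.8)(0.127) = +5.817 N·m; τ₂ = −(5.93)(0.0699) = −0.4145 N·m.
Net torque τ = 5.402 N·m.
α = τ/I = 5.402/0.03742 = 144.4 rad/s².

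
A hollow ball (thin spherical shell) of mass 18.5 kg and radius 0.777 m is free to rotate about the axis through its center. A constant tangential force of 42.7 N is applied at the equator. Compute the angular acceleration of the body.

I = (2/3)MR² = (2/3)(18.5)(0.777)² = 7.446 kg·m².
τ = F R = (42.7)(0.777) = 33.18 N·m.
From τ = Iα: α = 33.18/7.446 = 4.456 rad/s².

α ≈ 4.46 rad/s²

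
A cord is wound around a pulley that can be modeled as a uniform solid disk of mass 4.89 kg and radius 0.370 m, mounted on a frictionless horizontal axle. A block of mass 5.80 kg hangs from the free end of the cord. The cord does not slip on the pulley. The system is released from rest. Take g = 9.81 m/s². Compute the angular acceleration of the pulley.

α ≈ 18.7 rad/s²

I = ½MR² = (1/2)(4.89)(0.370)² = 0.3347 kg·m².
Block: mg − T = ma. Pulley: TR = Iα. No-slip: a = αR, so T = (I/R²)a = 2.445·a.
Then mg = (m + 2.445)a, so a = (5.80)(9.81)/(5.80 + 2.445) = 6.901 m/s².
α = a/R = 6.901/0.370 = 18.65 rad/s².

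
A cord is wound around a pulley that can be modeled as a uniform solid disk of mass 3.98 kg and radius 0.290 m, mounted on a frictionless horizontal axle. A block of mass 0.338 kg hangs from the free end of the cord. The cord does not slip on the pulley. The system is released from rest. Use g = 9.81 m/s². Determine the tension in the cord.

I = ½MR² = (1/2)(3.98)(0.290)² = 0.1674 kg·m².
Block: mg − T = ma. Pulley: TR = Iα. No-slip: a = αR, so T = (I/R²)a = 1.990·a.
Then mg = (m + 1.990)a, so a = (0.338)(9.81)/(0.338 + 1.990) = 1.424 m/s².
T = 1.990·a = 2.834 N.

T ≈ 2.83 N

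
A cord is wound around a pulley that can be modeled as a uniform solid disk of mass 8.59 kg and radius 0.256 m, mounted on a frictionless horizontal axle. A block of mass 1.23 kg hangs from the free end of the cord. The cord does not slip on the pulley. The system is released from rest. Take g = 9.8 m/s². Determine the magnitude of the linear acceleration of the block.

a ≈ 2.18 m/s²

I = ½MR² = (1/2)(8.59)(0.256)² = 0.2815 kg·m².
Block: mg − T = ma. Pulley: TR = Iα. No-slip: a = αR, so T = (I/R²)a = 4.295·a.
Then mg = (m + 4.295)a, so a = (1.23)(9.8)/(1.23 + 4.295) = 2.182 m/s².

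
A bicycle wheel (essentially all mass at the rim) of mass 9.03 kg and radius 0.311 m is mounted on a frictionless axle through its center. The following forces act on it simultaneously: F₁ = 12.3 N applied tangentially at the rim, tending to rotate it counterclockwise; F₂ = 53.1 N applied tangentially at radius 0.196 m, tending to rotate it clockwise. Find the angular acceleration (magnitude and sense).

α ≈ 7.54 rad/s², clockwise

I = MR² = (9.03)(0.311)² = 0.8734 kg·m².
Taking counterclockwise as positive: τ₁ = +(12.3)(0.311) = +3.825 N·m; τ₂ = −(53.1)(0.196) = −10.41 N·m.
Net torque τ = -6.582 N·m.
α = τ/I = -6.582/0.8734 = -7.536 rad/s².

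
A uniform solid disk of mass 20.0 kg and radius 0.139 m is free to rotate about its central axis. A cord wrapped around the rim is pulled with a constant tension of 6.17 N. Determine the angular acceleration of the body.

α ≈ 4.44 rad/s²

I = ½MR² = (1/2)(20.0)(0.139)² = 0.1932 kg·m².
τ = F R = (6.17)(0.139) = 0.8576 N·m.
From τ = Iα: α = 0.8576/0.1932 = 4.439 rad/s².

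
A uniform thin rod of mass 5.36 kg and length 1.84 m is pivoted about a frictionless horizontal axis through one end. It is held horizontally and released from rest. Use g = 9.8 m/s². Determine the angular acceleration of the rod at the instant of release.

About the pivot, I = (1/3)ML² = (1/3)(5.36)(1.84)² = 6.049 kg·m².
The weight acts at the center, a distance L/2 = 0.9200 m from the pivot; τ = Mg(L/2) = 48.33 N·m.
α = τ/I = 48.33/6.049 = 7.989 rad/s².
(Equivalently α = (3g/(2L)) = 7.989 rad/s².)

α ≈ 7.99 rad/s²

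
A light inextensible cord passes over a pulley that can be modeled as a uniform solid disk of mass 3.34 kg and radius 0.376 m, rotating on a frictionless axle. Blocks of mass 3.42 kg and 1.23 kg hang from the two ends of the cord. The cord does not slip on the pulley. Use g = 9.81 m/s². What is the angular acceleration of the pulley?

α ≈ 9.04 rad/s²

I = ½MR² = (1/2)(3.34)(0.376)² = 0.2361 kg·m².
Heavier block: m₁g − T₁ = m₁a. Lighter block: T₂ − m₂g = m₂a.
Pulley: (T₁ − T₂)R = Iα = I(a/R), so T₁ − T₂ = (I/R²)a = (1/2)M_p a = 1.670·a.
Adding the three: (m₁ − m₂)g = (m₁ + m₂ + 1.670)a, so a = (3.42 − 1.23)(9.81)/(3.42 + 1.23 + 1.670) = 3.399 m/s².
α = a/R = 3.399/0.376 = 9.041 rad/s².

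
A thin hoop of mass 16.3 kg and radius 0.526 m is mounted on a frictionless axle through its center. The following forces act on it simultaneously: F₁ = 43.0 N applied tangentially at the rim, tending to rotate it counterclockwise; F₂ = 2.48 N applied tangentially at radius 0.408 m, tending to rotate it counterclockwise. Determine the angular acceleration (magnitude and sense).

α ≈ 5.24 rad/s², counterclockwise

I = MR² = (16.3)(0.526)² = 4.510 kg·m².
Taking counterclockwise as positive: τ₁ = +(43.0)(0.526) = +22.62 N·m; τ₂ = +(2.48)(0.408) = +1.012 N·m.
Net torque τ = 23.63 N·m.
α = τ/I = 23.63/4.510 = 5.240 rad/s².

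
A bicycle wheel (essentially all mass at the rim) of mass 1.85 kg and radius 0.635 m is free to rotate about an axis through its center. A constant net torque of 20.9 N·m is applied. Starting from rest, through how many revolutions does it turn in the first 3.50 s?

≈ 27.3 revolutions

I = MR² = (1.85)(0.635)² = 0.7460 kg·m².
α = τ/I = 20.9/0.7460 = 28.02 rad/s².
θ = ½αt² = ½(28.02)(3.50)² = 171.6 rad.
Revolutions = θ/(2π) = 27.31.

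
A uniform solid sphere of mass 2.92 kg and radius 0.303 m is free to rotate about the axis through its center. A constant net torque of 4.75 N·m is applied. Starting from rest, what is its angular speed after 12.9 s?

ω ≈ 571 rad/s

I = (2/5)MR² = (2/5)(2.92)(0.303)² = 0.1072 kg·m².
α = τ/I = 4.75/0.1072 = 44.30 rad/s².
ω = ω₀ + αt = 0 + (44.30)(12.9) = 571.4 rad/s.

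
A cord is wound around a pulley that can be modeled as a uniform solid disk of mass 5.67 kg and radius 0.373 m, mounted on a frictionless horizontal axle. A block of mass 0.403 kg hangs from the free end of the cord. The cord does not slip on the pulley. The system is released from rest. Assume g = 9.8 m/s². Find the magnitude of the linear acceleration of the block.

I = ½MR² = (1/2)(5.67)(0.373)² = 0.3944 kg·m².
Block: mg − T = ma. Pulley: TR = Iα. No-slip: a = αR, so T = (I/R²)a = 2.835·a.
Then mg = (m + 2.835)a, so a = (0.403)(9.8)/(0.403 + 2.835) = 1.220 m/s².

a ≈ 1.22 m/s²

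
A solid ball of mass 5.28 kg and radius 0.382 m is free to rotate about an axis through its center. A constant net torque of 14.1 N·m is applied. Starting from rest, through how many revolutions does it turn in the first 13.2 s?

I = (2/5)MR² = (2/5)(5.28)(0.382)² = 0.3082 kg·m².
α = τ/I = 14.1/0.3082 = 45.75 rad/s².
θ = ½αt² = ½(45.75)(13.2)² = 3986 rad.
Revolutions = θ/(2π) = 634.4.

≈ 634 revolutions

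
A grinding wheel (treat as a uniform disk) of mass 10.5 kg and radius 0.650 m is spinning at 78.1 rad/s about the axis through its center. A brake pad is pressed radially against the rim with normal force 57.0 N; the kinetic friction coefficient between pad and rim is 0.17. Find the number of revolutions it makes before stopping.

≈ 171 revolutions

I = ½MR² = (1/2)(10.5)(0.650)² = 2.218 kg·m².
Friction force f = μN = (0.17)(57.0) = 9.690 N at the rim; torque magnitude τ = fR = 6.299 N·m, opposing ω.
|α| = τ/I = 6.299/2.218 = 2.840 rad/s² (deceleration).
ω² = ω₀² − 2|α|θ with ω = 0 ⇒ θ = ω₀²/(2|α|) = 1074 rad = 170.9 rev.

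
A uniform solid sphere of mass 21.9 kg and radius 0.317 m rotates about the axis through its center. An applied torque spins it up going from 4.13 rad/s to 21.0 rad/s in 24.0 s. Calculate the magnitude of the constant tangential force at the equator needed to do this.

F ≈ 1.95 N

I = (2/5)MR² = (2/5)(21.9)(0.317)² = 0.8803 kg·m².
α = Δω/Δt = (21.0 − 4.13)/24.0 = 0.7029 rad/s².
The required torque is τ = Iα = (0.8803)(0.7029) = 0.6188 N·m.
A tangential force at the equator gives τ = FR, so F = τ/R = 0.6188/0.317 = 1.952 N.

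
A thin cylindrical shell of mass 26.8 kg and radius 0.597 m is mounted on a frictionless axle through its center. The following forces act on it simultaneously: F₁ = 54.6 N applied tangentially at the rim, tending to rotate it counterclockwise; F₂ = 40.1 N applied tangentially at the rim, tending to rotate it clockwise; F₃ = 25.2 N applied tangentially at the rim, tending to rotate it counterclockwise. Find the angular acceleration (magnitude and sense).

I = MR² = (26.8)(0.597)² = 9.552 kg·m².
Taking counterclockwise as positive: τ₁ = +(54.6)(0.597) = +32.60 N·m; τ₂ = −(40.1)(0.597) = −23.94 N·m; τ₃ = +(25.2)(0.597) = +15.04 N·m.
Net torque τ = 23.70 N·m.
α = τ/I = 23.70/9.552 = 2.481 rad/s².

α ≈ 2.48 rad/s², counterclockwise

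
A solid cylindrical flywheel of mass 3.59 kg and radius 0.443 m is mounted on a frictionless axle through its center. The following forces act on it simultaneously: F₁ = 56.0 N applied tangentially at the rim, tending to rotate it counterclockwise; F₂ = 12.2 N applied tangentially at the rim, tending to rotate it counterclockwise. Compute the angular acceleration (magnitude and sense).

α ≈ 85.8 rad/s², counterclockwise

I = ½MR² = (1/2)(3.59)(0.443)² = 0.3523 kg·m².
Taking counterclockwise as positive: τ₁ = +(56.0)(0.443) = +24.81 N·m; τ₂ = +(12.2)(0.443) = +5.405 N·m.
Net torque τ = 30.21 N·m.
α = τ/I = 30.21/0.3523 = 85.77 rad/s².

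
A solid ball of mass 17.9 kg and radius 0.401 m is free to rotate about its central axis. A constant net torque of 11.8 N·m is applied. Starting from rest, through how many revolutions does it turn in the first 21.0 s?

I = (2/5)MR² = (2/5)(17.9)(0.401)² = 1.151 kg·m².
α = τ/I = 11.8/1.151 = 10.25 rad/s².
θ = ½αt² = ½(10.25)(21.0)² = 2260 rad.
Revolutions = θ/(2π) = 359.7.

≈ 360 revolutions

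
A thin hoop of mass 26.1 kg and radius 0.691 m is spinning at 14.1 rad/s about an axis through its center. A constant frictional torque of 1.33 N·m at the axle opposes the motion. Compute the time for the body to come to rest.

t ≈ 132 s

I = MR² = (26.1)(0.691)² = 12.46 kg·m².
The net torque has magnitude 1.33 N·m, opposing ω.
|α| = τ/I = 1.330/12.46 = 0.1067 rad/s² (deceleration).
0 = ω₀ − |α|t ⇒ t = ω₀/|α| = 14.1/0.1067 = 132.1 s.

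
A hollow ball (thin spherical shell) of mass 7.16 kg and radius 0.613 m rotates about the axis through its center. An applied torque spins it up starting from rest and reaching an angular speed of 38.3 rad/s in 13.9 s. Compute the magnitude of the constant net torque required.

I = (2/3)MR² = (2/3)(7.16)(0.613)² = 1.794 kg·m².
α = Δω/Δt = (38.3 − 0)/13.9 = 2.755 rad/s².
τ = Iα = (1.794)(2.755) = 4.942 N·m.

τ ≈ 4.94 N·m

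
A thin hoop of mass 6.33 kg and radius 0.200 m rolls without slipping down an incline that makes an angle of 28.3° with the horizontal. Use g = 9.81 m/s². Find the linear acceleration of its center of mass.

Translation along the incline: Mg sinθ − f = Ma.
Rotation about the center: fR = Iα with I = MR². No-slip gives a = αR, so f = (I/R²)a = M a.
Substituting: Mg sinθ = (1 + 1.000)Ma, so a = g sinθ/(1 + 1.000) = (9.81) sin 28.3° / 2.000 = 2.325 m/s².

a ≈ 2.33 m/s²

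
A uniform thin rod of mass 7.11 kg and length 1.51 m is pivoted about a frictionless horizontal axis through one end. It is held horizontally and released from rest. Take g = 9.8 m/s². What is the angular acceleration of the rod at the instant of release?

About the pivot, I = (1/3)ML² = (1/3)(7.11)(1.51)² = 5.404 kg·m².
The weight acts at the center, a distance L/2 = 0.7550 m from the pivot; τ = Mg(L/2) = 52.61 N·m.
α = τ/I = 52.61/5.404 = 9.735 rad/s².

α ≈ 9.74 rad/s²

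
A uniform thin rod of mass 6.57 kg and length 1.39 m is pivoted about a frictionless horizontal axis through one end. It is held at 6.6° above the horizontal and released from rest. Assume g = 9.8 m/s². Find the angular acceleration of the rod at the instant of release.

α ≈ 10.5 rad/s²

About the pivot, I = (1/3)ML² = (1/3)(6.57)(1.39)² = 4.231 kg·m².
The weight acts at the center, a distance L/2 = 0.6950 m from the pivot; τ = Mg(L/2) cos 6.6° = 44.45 N·m.
α = τ/I = 44.45/4.231 = 10.51 rad/s².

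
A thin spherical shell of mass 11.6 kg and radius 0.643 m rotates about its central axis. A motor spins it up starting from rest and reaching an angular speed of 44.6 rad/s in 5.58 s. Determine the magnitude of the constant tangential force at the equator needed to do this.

F ≈ 39.7 N

I = (2/3)MR² = (2/3)(11.6)(0.643)² = 3.197 kg·m².
α = Δω/Δt = (44.6 − 0)/5.58 = 7.993 rad/s².
The required torque is τ = Iα = (3.197)(7.993) = 25.56 N·m.
A tangential force at the equator gives τ = FR, so F = τ/R = 25.56/0.643 = 39.74 N.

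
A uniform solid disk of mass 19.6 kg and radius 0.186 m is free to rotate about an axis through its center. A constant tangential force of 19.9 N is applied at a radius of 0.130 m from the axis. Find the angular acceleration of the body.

I = ½MR² = (1/2)(19.6)(0.186)² = 0.3390 kg·m².
τ = F·r = (19.9)(0.130) = 2.587 N·m.
Newton's second law for rotation, τ = Iα, gives α = τ/I = 2.587/0.3390 = 7.630 rad/s².

α ≈ 7.63 rad/s²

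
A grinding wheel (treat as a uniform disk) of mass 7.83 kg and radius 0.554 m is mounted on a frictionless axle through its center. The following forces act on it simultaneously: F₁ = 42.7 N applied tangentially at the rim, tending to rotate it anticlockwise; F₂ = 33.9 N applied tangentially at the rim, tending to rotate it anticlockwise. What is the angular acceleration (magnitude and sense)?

α ≈ 35.3 rad/s², anticlockwise

I = ½MR² = (1/2)(7.83)(0.554)² = 1.202 kg·m².
Taking anticlockwise as positive: τ₁ = +(42.7)(0.554) = +23.66 N·m; τ₂ = +(33.9)(0.554) = +18.78 N·m.
Net torque τ = 42.44 N·m.
α = τ/I = 42.44/1.202 = 35.32 rad/s².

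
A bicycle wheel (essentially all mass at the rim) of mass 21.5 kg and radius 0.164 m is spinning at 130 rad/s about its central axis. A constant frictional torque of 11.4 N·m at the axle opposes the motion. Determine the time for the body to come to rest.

t ≈ 6.59 s

I = MR² = (21.5)(0.164)² = 0.5783 kg·m².
The net torque has magnitude 11.4 N·m, opposing ω.
|α| = τ/I = 11.40/0.5783 = 19.71 rad/s² (deceleration).
0 = ω₀ − |α|t ⇒ t = ω₀/|α| = 130/19.71 = 6.594 s.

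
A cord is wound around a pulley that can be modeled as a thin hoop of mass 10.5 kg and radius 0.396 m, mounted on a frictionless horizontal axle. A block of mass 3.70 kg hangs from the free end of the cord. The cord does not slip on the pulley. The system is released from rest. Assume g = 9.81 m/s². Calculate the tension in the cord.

T ≈ 26.8 N

I = MR² = (10.5)(0.396)² = 1.647 kg·m².
Block: mg − T = ma. Pulley: TR = Iα. No-slip: a = αR, so T = (I/R²)a = 10.50·a.
Then mg = (m + 10.50)a, so a = (3.70)(9.81)/(3.70 + 10.50) = 2.556 m/s².
T = 10.50·a = 26.84 N.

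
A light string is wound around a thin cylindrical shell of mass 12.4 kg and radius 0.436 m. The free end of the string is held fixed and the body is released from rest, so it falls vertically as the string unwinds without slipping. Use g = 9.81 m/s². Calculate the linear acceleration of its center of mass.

a ≈ 4.91 m/s²

Translation: Mg − T = Ma. Rotation about the center: TR = Iα with I = MR².
With a = αR: T = (I/R²)a = M a, so Mg = (1 + 1.000)Ma.
a = g/(1 + 1.000) = 9.81/2.000 = 4.905 m/s².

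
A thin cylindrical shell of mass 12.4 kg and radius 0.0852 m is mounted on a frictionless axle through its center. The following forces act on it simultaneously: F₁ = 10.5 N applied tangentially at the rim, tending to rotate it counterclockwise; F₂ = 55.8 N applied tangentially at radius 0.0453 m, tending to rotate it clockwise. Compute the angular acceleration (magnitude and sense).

α ≈ 18.1 rad/s², clockwise

I = MR² = (12.4)(0.0852)² = 0.09001 kg·m².
Taking counterclockwise as positive: τ₁ = +(10.5)(0.0852) = +0.8946 N·m; τ₂ = −(55.8)(0.0453) = −2.528 N·m.
Net torque τ = -1.633 N·m.
α = τ/I = -1.633/0.09001 = -18.14 rad/s².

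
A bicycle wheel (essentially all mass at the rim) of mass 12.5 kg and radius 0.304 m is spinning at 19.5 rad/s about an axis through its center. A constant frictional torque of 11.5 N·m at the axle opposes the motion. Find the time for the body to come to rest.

I = MR² = (12.5)(0.304)² = 1.155 kg·m².
The net torque has magnitude 11.5 N·m, opposing ω.
|α| = τ/I = 11.50/1.155 = 9.955 rad/s² (deceleration).
0 = ω₀ − |α|t ⇒ t = ω₀/|α| = 19.5/9.955 = 1.959 s.

t ≈ 1.96 s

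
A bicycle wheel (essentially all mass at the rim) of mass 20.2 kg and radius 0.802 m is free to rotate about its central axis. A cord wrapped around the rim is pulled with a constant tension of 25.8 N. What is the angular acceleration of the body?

I = MR² = (20.2)(0.802)² = 12.99 kg·m².
τ = F R = (25.8)(0.802) = 20.69 N·m.
Newton's second law for rotation, τ = Iα, gives α = τ/I = 20.69/12.99 = 1.593 rad/s².

α ≈ 1.59 rad/s²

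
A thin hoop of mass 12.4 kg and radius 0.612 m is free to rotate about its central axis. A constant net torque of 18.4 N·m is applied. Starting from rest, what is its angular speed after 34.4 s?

ω ≈ 136 rad/s

I = MR² = (12.4)(0.612)² = 4.644 kg·m².
α = τ/I = 18.4/4.644 = 3.962 rad/s².
ω = ω₀ + αt = 0 + (3.962)(34.4) = 136.3 rad/s.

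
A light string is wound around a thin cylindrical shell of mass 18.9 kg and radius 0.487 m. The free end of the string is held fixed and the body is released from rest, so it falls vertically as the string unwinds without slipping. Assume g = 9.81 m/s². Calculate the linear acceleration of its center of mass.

Translation: Mg − T = Ma. Rotation about the center: TR = Iα with I = MR².
With a = αR: T = (I/R²)a = M a, so Mg = (1 + 1.000)Ma.
a = g/(1 + 1.000) = 9.81/2.000 = 4.905 m/s².

a ≈ 4.91 m/s²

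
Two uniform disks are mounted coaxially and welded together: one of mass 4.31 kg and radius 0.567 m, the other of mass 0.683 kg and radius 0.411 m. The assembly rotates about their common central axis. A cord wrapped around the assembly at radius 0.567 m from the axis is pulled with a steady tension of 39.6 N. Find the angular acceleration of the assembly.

I = ½M₁R₁² + ½M₂R₂² = ½(4.31)(0.567)² + ½(0.683)(0.411)² = 0.7505 kg·m².
τ = F r = (39.6)(0.567) = 22.45 N·m.
α = τ/I = 22.45/0.7505 = 29.92 rad/s².

α ≈ 29.9 rad/s²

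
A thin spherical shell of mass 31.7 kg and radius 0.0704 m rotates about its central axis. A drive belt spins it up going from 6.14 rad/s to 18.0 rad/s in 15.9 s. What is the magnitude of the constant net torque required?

I = (2/3)MR² = (2/3)(31.7)(0.0704)² = 0.1047 kg·m².
α = Δω/Δt = (18.0 − 6.14)/15.9 = 0.7459 rad/s².
τ = Iα = (0.1047)(0.7459) = 0.07813 N·m.

τ ≈ 0.0781 N·m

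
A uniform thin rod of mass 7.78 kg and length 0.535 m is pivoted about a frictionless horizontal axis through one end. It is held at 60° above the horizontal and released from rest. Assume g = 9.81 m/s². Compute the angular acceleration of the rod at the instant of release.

About the pivot, I = (1/3)ML² = (1/3)(7.78)(0.535)² = 0.7423 kg·m².
The weight acts at the center, a distance L/2 = 0.2675 m from the pivot; τ = Mg(L/2) cos 60° = 10.21 N·m.
α = τ/I = 10.21/0.7423 = 13.75 rad/s².

α ≈ 13.8 rad/s²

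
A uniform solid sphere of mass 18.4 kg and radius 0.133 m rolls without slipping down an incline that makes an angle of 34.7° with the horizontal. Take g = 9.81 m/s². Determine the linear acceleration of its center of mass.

a ≈ 3.99 m/s²

Translation along the incline: Mg sinθ − f = Ma.
Rotation about the center: fR = Iα with I = (2/5)MR². No-slip gives a = αR, so f = (I/R²)a = (2/5)M a.
Substituting: Mg sinθ = (1 + 0.4000)Ma, so a = g sinθ/(1 + 0.4000) = (9.81) sin 34.7° / 1.400 = 3.989 m/s².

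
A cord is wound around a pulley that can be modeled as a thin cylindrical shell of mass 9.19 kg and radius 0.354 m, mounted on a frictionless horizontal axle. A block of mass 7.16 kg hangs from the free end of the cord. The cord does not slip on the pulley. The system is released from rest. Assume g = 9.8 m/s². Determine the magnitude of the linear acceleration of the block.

a ≈ 4.29 m/s²

I = MR² = (9.19)(0.354)² = 1.152 kg·m².
Block: mg − T = ma. Pulley: TR = Iα. No-slip: a = αR, so T = (I/R²)a = 9.190·a.
Then mg = (m + 9.190)a, so a = (7.16)(9.8)/(7.16 + 9.190) = 4.292 m/s².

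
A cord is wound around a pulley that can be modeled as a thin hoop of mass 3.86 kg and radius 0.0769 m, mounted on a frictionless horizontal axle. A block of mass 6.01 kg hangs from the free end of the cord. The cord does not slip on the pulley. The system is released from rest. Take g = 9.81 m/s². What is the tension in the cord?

T ≈ 23.1 N

I = MR² = (3.86)(0.0769)² = 0.02283 kg·m².
Block: mg − T = ma. Pulley: TR = Iα. No-slip: a = αR, so T = (I/R²)a = 3.860·a.
Then mg = (m + 3.860)a, so a = (6.01)(9.81)/(6.01 + 3.860) = 5.973 m/s².
T = 3.860·a = 23.06 N.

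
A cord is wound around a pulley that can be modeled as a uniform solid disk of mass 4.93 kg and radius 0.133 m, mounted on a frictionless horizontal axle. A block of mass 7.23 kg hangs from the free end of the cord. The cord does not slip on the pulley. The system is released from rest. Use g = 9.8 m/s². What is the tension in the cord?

T ≈ 18.0 N

I = ½MR² = (1/2)(4.93)(0.133)² = 0.04360 kg·m².
Block: mg − T = ma. Pulley: TR = Iα. No-slip: a = αR, so T = (I/R²)a = 2.465·a.
Then mg = (m + 2.465)a, so a = (7.23)(9.8)/(7.23 + 2.465) = 7.308 m/s².
T = 2.465·a = 18.01 N.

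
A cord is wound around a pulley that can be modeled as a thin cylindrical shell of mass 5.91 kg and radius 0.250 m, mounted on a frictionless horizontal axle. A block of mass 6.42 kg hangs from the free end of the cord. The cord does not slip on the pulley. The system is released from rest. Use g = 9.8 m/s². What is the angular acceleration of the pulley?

I = MR² = (5.91)(0.250)² = 0.3694 kg·m².
Block: mg − T = ma. Pulley: TR = Iα. No-slip: a = αR, so T = (I/R²)a = 5.910·a.
Then mg = (m + 5.910)a, so a = (6.42)(9.8)/(6.42 + 5.910) = 5.103 m/s².
α = a/R = 5.103/0.250 = 20.41 rad/s².

α ≈ 20.4 rad/s²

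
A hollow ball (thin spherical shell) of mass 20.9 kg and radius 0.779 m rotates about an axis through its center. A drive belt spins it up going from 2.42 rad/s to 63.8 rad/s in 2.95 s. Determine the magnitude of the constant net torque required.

I = (2/3)MR² = (2/3)(20.9)(0.779)² = 8.455 kg·m².
α = Δω/Δt = (63.8 − 2.42)/2.95 = 20.81 rad/s².
τ = Iα = (8.455)(20.81) = 175.9 N·m.

τ ≈ 176 N·m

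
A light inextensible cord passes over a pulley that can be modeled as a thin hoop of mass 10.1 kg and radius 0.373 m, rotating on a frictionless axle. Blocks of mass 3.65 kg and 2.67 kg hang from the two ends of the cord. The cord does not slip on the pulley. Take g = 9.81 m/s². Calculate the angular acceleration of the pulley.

I = MR² = (10.1)(0.373)² = 1.405 kg·m².
Heavier block: m₁g − T₁ = m₁a. Lighter block: T₂ − m₂g = m₂a.
Pulley: (T₁ − T₂)R = Iα = I(a/R), so T₁ − T₂ = (I/R²)a = 1·M_p a = 10.10·a.
Adding the three: (m₁ − m₂)g = (m₁ + m₂ + 10.10)a, so a = (3.65 − 2.67)(9.81)/(3.65 + 2.67 + 10.10) = 0.5855 m/s².
α = a/R = 0.5855/0.373 = 1.570 rad/s².

α ≈ 1.57 rad/s²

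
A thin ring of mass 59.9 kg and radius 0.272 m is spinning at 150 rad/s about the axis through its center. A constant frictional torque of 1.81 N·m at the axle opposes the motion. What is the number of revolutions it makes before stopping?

I = MR² = (59.9)(0.272)² = 4.432 kg·m².
The net torque has magnitude 1.81 N·m, opposing ω.
|α| = τ/I = 1.810/4.432 = 0.4084 rad/s² (deceleration).
ω² = ω₀² − 2|α|θ with ω = 0 ⇒ θ = ω₀²/(2|α|) = 27540 rad = 4384 rev.

≈ 4380 revolutions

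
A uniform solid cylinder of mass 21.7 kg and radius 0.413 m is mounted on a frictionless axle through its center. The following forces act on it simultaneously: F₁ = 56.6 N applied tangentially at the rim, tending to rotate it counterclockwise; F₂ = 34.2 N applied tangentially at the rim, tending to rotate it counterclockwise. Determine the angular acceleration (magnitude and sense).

I = ½MR² = (1/2)(21.7)(0.413)² = 1.851 kg·m².
Taking counterclockwise as positive: τ₁ = +(56.6)(0.413) = +23.38 N·m; τ₂ = +(34.2)(0.413) = +14.12 N·m.
Net torque τ = 37.50 N·m.
α = τ/I = 37.50/1.851 = 20.26 rad/s².

α ≈ 20.3 rad/s², counterclockwise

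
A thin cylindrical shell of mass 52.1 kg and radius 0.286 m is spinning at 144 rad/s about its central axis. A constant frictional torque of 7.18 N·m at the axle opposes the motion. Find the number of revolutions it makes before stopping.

I = MR² = (52.1)(0.286)² = 4.262 kg·m².
The net torque has magnitude 7.18 N·m, opposing ω.
|α| = τ/I = 7.180/4.262 = 1.685 rad/s² (deceleration).
ω² = ω₀² − 2|α|θ with ω = 0 ⇒ θ = ω₀²/(2|α|) = 6154 rad = 979.4 rev.

≈ 979 revolutions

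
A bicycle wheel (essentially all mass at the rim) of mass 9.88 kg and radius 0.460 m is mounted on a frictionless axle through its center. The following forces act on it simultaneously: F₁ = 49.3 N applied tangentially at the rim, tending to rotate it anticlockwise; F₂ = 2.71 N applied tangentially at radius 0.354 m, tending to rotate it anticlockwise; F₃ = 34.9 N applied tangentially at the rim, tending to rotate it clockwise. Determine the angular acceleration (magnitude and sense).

I = MR² = (9.88)(0.460)² = 2.091 kg·m².
Taking anticlockwise as positive: τ₁ = +(49.3)(0.460) = +22.68 N·m; τ₂ = +(2.71)(0.354) = +0.9593 N·m; τ₃ = −(34.9)(0.460) = −16.05 N·m.
Net torque τ = 7.583 N·m.
α = τ/I = 7.583/2.091 = 3.627 rad/s².

α ≈ 3.63 rad/s², anticlockwise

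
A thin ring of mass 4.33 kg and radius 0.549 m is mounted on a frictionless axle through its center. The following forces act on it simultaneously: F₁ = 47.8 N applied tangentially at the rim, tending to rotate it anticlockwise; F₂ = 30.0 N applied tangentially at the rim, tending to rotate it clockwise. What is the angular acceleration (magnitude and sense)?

I = MR² = (4.33)(0.549)² = 1.305 kg·m².
Taking anticlockwise as positive: τ₁ = +(47.8)(0.549) = +26.24 N·m; τ₂ = −(30.0)(0.549) = −16.47 N·m.
Net torque τ = 9.772 N·m.
α = τ/I = 9.772/1.305 = 7.488 rad/s².

α ≈ 7.49 rad/s², anticlockwise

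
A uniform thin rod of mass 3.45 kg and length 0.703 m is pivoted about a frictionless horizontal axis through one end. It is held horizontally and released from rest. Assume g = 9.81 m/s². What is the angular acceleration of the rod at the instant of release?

About the pivot, I = (1/3)ML² = (1/3)(3.45)(0.703)² = 0.5683 kg·m².
The weight acts at the center, a distance L/2 = 0.3515 m from the pivot; τ = Mg(L/2) = 11.90 N·m.
α = τ/I = 11.90/0.5683 = 20.93 rad/s².

α ≈ 20.9 rad/s²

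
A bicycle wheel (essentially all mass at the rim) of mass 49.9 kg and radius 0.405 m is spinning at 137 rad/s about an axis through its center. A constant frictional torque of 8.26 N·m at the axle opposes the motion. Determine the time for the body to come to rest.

I = MR² = (49.9)(0.405)² = 8.185 kg·m².
The net torque has magnitude 8.26 N·m, opposing ω.
|α| = τ/I = 8.260/8.185 = 1.009 rad/s² (deceleration).
0 = ω₀ − |α|t ⇒ t = ω₀/|α| = 137/1.009 = 135.8 s.

t ≈ 136 s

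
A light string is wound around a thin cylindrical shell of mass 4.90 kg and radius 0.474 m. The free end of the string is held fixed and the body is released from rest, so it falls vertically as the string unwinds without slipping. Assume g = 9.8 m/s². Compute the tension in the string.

Translation: Mg − T = Ma. Rotation about the center: TR = Iα with I = MR².
With a = αR: T = (I/R²)a = M a, so Mg = (1 + 1.000)Ma.
a = g/(1 + 1.000) = 9.8/2.000 = 4.900 m/s².
T = 1.000·M·a = (1.000)(4.90)(4.900) = 24.01 N.

T ≈ 24.0 N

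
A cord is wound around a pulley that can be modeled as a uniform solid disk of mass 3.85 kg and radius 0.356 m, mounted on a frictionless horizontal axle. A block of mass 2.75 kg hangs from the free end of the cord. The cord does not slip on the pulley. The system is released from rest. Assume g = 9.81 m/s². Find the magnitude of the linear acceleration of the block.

I = ½MR² = (1/2)(3.85)(0.356)² = 0.2440 kg·m².
Block: mg − T = ma. Pulley: TR = Iα. No-slip: a = αR, so T = (I/R²)a = 1.925·a.
Then mg = (m + 1.925)a, so a = (2.75)(9.81)/(2.75 + 1.925) = 5.771 m/s².

a ≈ 5.77 m/s²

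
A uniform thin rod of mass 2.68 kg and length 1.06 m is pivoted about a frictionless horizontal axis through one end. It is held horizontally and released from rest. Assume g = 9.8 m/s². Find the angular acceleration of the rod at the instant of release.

α ≈ 13.9 rad/s²

About the pivot, I = (1/3)ML² = (1/3)(2.68)(1.06)² = 1.004 kg·m².
The weight acts at the center, a distance L/2 = 0.5300 m from the pivot; τ = Mg(L/2) = 13.92 N·m.
α = τ/I = 13.92/1.004 = 13.87 rad/s².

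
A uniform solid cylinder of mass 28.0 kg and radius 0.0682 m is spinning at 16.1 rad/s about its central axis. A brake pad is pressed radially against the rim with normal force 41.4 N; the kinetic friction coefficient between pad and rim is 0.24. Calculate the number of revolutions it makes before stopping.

≈ 1.98 revolutions

I = ½MR² = (1/2)(28.0)(0.0682)² = 0.06512 kg·m².
Friction force f = μN = (0.24)(41.4) = 9.936 N at the rim; torque magnitude τ = fR = 0.6776 N·m, opposing ω.
|α| = τ/I = 0.6776/0.06512 = 10.41 rad/s² (deceleration).
ω² = ω₀² − 2|α|θ with ω = 0 ⇒ θ = ω₀²/(2|α|) = 12.45 rad = 1.982 rev.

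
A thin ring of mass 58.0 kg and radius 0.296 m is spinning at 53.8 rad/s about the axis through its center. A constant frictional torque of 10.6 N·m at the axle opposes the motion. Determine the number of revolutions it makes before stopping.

I = MR² = (58.0)(0.296)² = 5.082 kg·m².
The net torque has magnitude 10.6 N·m, opposing ω.
|α| = τ/I = 10.60/5.082 = 2.086 rad/s² (deceleration).
ω² = ω₀² − 2|α|θ with ω = 0 ⇒ θ = ω₀²/(2|α|) = 693.8 rad = 110.4 rev.

≈ 110 revolutions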